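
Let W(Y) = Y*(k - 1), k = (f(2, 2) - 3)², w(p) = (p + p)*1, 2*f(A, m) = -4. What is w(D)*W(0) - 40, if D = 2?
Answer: -40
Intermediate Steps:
f(A, m) = -2 (f(A, m) = (½)*(-4) = -2)
w(p) = 2*p (w(p) = (2*p)*1 = 2*p)
k = 25 (k = (-2 - 3)² = (-5)² = 25)
W(Y) = 24*Y (W(Y) = Y*(25 - 1) = Y*24 = 24*Y)
w(D)*W(0) - 40 = (2*2)*(24*0) - 40 = 4*0 - 40 = 0 - 40 = -40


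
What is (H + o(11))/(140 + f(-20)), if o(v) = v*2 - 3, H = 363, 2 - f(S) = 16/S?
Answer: 955/357 ≈ 2.6751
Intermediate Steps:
f(S) = 2 - 16/S
o(v) = -3 + 2*v (o(v) = 2*v - 3 = -3 + 2*v)
(H + o(11))/(140 + f(-20)) = (363 + (-3 + 2*11))/(140 + (2 - 16/(-20))) = (363 + (-3 + 22))/(140 + (2 - 16*(-1/20))) = (363 + 19)/(140 + (2 + 4/5)) = 382/(140 + 14/5) = 382/(714/5) = 382*(5/714) = 955/357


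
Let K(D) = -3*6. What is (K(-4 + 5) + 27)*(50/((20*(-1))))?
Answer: -45/2 ≈ -22.500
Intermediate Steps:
K(D) = -18
(K(-4 + 5) + 27)*(50/((20*(-1)))) = (-18 + 27)*(50/((20*(-1)))) = 9*(50/(-20)) = 9*(50*(-1/20)) = 9*(-5/2) = -45/2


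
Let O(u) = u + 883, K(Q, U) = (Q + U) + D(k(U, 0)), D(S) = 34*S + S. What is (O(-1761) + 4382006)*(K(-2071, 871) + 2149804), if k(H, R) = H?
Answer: 9546867832392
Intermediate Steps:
D(S) = 35*S
K(Q, U) = Q + 36*U (K(Q, U) = (Q + U) + 35*U = Q + 36*U)
O(u) = 883 + u
(O(-1761) + 4382006)*(K(-2071, 871) + 2149804) = ((883 - 1761) + 4382006)*((-2071 + 36*871) + 2149804) = (-878 + 4382006)*((-2071 + 31356) + 2149804) = 4381128*(29285 + 2149804) = 4381128*2179089 = 9546867832392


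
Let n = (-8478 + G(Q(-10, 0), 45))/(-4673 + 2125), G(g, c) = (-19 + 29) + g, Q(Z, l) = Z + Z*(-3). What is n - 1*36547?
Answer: -23278327/637 ≈ -36544.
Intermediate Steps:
Q(Z, l) = -2*Z (Q(Z, l) = Z - 3*Z = -2*Z)
G(g, c) = 10 + g
n = 2112/637 (n = (-8478 + (10 - 2*(-10)))/(-4673 + 2125) = (-8478 + (10 + 20))/(-2548) = (-8478 + 30)*(-1/2548) = -8448*(-1/2548) = 2112/637 ≈ 3.3155)
n - 1*36547 = 2112/637 - 1*36547 = 2112/637 - 36547 = -23278327/637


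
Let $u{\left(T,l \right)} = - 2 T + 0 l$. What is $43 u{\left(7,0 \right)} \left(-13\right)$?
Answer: $7826$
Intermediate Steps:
$u{\left(T,l \right)} = - 2 T$ ($u{\left(T,l \right)} = - 2 T + 0 = - 2 T$)
$43 u{\left(7,0 \right)} \left(-13\right) = 43 \left(\left(-2\right) 7\right) \left(-13\right) = 43 \left(-14\right) \left(-13\right) = \left(-602\right) \left(-13\right) = 7826$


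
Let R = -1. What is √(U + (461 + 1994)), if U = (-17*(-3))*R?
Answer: 2*√601 ≈ 49.031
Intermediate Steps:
U = -51 (U = -17*(-3)*(-1) = 51*(-1) = -51)
√(U + (461 + 1994)) = √(-51 + (461 + 1994)) = √(-51 + 2455) = √2404 = 2*√601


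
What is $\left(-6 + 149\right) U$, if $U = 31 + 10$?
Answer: $5863$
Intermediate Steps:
$U = 41$
$\left(-6 + 149\right) U = \left(-6 + 149\right) 41 = 143 \cdot 41 = 5863$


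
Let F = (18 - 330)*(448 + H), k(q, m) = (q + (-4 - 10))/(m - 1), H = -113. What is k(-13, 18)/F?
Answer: 9/592280 ≈ 1.5196e-5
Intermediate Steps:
k(q, m) = (-14 + q)/(-1 + m) (k(q, m) = (q - 14)/(-1 + m) = (-14 + q)/(-1 + m))
F = -104520 (F = (18 - 330)*(448 - 113) = -312*335 = -104520)
k(-13, 18)/F = ((-14 - 13)/(-1 + 18))/(-104520) = (-27/17)*(-1/104520) = ((1/17)*(-27))*(-1/104520) = -27/17*(-1/104520) = 9/592280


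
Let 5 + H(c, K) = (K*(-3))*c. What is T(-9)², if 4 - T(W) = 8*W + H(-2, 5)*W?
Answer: 90601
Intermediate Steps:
H(c, K) = -5 - 3*K*c (H(c, K) = -5 + (K*(-3))*c = -5 + (-3*K)*c = -5 - 3*K*c)
T(W) = 4 - 33*W (T(W) = 4 - (8*W + (-5 - 3*5*(-2))*W) = 4 - (8*W + (-5 + 30)*W) = 4 - (8*W + 25*W) = 4 - 33*W)
T(-9)² = (4 - 33*(-9))² = (4 + 297)² = 301² = 90601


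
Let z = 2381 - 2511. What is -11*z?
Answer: 1430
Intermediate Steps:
z = -130
-11*z = -11*(-130) = 1430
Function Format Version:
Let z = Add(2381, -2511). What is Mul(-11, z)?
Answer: 1430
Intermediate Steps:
z = -130
Mul(-11, z) = Mul(-11, -130) = 1430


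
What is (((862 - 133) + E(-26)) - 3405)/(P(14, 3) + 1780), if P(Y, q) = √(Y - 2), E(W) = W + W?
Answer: -1213960/792097 + 1364*√3/792097 ≈ -1.5296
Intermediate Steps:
E(W) = 2*W
P(Y, q) = √(-2 + Y)
(((862 - 133) + E(-26)) - 3405)/(P(14, 3) + 1780) = (((862 - 133) + 2*(-26)) - 3405)/(√(-2 + 14) + 1780) = ((729 - 52) - 3405)/(√12 + 1780) = (677 - 3405)/(2*√3 + 1780) = -2728/(1780 + 2*√3)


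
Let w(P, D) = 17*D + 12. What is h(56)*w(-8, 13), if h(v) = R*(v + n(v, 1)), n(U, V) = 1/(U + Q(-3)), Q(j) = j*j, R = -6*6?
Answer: -30540708/65 ≈ -4.6986e+5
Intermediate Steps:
R = -36
w(P, D) = 12 + 17*D
Q(j) = j²
n(U, V) = 1/(9 + U) (n(U, V) = 1/(U + (-3)²) = 1/(U + 9) = 1/(9 + U))
h(v) = -36*v - 36/(9 + v) (h(v) = -36*(v + 1/(9 + v)) = -36*v - 36/(9 + v))
h(56)*w(-8, 13) = (36*(-1 - 1*56*(9 + 56))/(9 + 56))*(12 + 17*13) = (36*(-1 - 1*56*65)/65)*(12 + 221) = (36*(1/65)*(-1 - 3640))*233 = (36*(1/65)*(-3641))*233 = -131076/65*233 = -30540708/65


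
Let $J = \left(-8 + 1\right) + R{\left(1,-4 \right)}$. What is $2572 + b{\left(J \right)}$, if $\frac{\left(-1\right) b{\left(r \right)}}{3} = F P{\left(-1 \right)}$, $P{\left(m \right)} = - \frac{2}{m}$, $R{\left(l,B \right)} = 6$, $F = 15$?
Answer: $2482$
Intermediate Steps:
$J = -1$ ($J = \left(-8 + 1\right) + 6 = -7 + 6 = -1$)
$b{\left(r \right)} = -90$ ($b{\left(r \right)} = - 3 \cdot 15 \left(- \frac{2}{-1}\right) = - 3 \cdot 15 \left(\left(-2\right) \left(-1\right)\right) = - 3 \cdot 15 \cdot 2 = \left(-3\right) 30 = -90$)
$2572 + b{\left(J \right)} = 2572 - 90 = 2482$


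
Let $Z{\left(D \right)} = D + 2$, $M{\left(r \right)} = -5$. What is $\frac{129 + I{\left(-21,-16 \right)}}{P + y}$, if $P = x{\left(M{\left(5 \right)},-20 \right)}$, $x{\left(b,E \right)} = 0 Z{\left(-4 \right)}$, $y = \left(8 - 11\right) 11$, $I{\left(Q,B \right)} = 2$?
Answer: $- \frac{131}{33} \approx -3.9697$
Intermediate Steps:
$y = -33$ ($y = \left(-3\right) 11 = -33$)
$Z{\left(D \right)} = 2 + D$
$x{\left(b,E \right)} = 0$ ($x{\left(b,E \right)} = 0 \left(2 - 4\right) = 0 \left(-2\right) = 0$)
$P = 0$
$\frac{129 + I{\left(-21,-16 \right)}}{P + y} = \frac{129 + 2}{0 - 33} = \frac{131}{-33} = 131 \left(- \frac{1}{33}\right) = - \frac{131}{33}$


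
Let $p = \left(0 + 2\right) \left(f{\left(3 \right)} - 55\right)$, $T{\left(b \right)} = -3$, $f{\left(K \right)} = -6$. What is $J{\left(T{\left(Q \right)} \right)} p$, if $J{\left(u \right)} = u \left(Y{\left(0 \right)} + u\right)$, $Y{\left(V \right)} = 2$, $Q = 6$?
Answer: $-366$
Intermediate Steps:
$p = -122$ ($p = \left(0 + 2\right) \left(-6 - 55\right) = 2 \left(-61\right) = -122$)
$J{\left(u \right)} = u \left(2 + u\right)$
$J{\left(T{\left(Q \right)} \right)} p = - 3 \left(2 - 3\right) \left(-122\right) = \left(-3\right) \left(-1\right) \left(-122\right) = 3 \left(-122\right) = -366$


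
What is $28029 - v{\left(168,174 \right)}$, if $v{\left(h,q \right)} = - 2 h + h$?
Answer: $28197$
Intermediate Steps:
$v{\left(h,q \right)} = - h$
$28029 - v{\left(168,174 \right)} = 28029 - \left(-1\right) 168 = 28029 - -168 = 28029 + 168 = 28197$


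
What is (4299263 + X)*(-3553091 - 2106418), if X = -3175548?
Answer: -6359675155935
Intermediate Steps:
(4299263 + X)*(-3553091 - 2106418) = (4299263 - 3175548)*(-3553091 - 2106418) = 1123715*(-5659509) = -6359675155935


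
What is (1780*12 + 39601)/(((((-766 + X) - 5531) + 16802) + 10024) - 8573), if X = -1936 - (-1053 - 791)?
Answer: 60961/11864 ≈ 5.1383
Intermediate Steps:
X = -92 (X = -1936 - 1*(-1844) = -1936 + 1844 = -92)
(1780*12 + 39601)/(((((-766 + X) - 5531) + 16802) + 10024) - 8573) = (1780*12 + 39601)/(((((-766 - 92) - 5531) + 16802) + 10024) - 8573) = (21360 + 39601)/((((-858 - 5531) + 16802) + 10024) - 8573) = 60961/(((-6389 + 16802) + 10024) - 8573) = 60961/((10413 + 10024) - 8573) = 60961/(20437 - 8573) = 60961/11864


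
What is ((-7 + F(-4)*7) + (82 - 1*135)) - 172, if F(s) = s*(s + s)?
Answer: -8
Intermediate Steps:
F(s) = 2*s² (F(s) = s*(2*s) = 2*s²)
((-7 + F(-4)*7) + (82 - 1*135)) - 172 = ((-7 + (2*(-4)²)*7) + (82 - 1*135)) - 172 = ((-7 + (2*16)*7) + (82 - 135)) - 172 = ((-7 + 32*7) - 53) - 172 = ((-7 + 224) - 53) - 172 = (217 - 53) - 172 = 164 - 172 = -8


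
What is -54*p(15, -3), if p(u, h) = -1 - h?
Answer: -108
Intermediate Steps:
-54*p(15, -3) = -54*(-1 - 1*(-3)) = -54*(-1 + 3) = -54*2 = -108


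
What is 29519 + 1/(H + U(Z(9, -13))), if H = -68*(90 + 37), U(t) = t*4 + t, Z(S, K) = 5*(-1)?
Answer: 255664058/8661 ≈ 29519.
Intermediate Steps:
Z(S, K) = -5
U(t) = 5*t (U(t) = 4*t + t = 5*t)
H = -8636 (H = -68*127 = -8636)
29519 + 1/(H + U(Z(9, -13))) = 29519 + 1/(-8636 + 5*(-5)) = 29519 + 1/(-8636 - 25) = 29519 + 1/(-8661) = 29519 - 1/8661 = 255664058/8661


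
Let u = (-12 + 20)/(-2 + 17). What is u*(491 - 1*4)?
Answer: 3896/15 ≈ 259.73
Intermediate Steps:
u = 8/15 ≈ 0.53333
u*(491 - 1*4) = 8*(491 - 1*4)/15 = 8*(491 - 4)/15 = (8/15)*487 = 3896/15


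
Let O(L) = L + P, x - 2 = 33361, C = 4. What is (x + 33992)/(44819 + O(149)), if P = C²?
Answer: 67355/44984 ≈ 1.4973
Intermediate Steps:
P = 16 (P = 4² = 16)
x = 33363 (x = 2 + 33361 = 33363)
O(L) = 16 + L (O(L) = L + 16 = 16 + L)
(x + 33992)/(44819 + O(149)) = (33363 + 33992)/(44819 + (16 + 149)) = 67355/(44819 + 165) = 67355/44984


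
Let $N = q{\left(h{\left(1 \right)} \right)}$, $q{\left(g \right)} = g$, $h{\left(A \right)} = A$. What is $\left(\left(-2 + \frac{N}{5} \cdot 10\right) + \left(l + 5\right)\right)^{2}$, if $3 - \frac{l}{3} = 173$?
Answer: $255025$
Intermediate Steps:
$l = -510$ ($l = 9 - 519 = -510$)
$N = 1$
$\left(\left(-2 + \frac{N}{5} \cdot 10\right) + \left(l + 5\right)\right)^{2} = \left(\left(-2 + 1 \cdot \frac{1}{5} \cdot 10\right) + \left(-510 + 5\right)\right)^{2} = \left(\left(-2 + 1 \cdot \frac{1}{5} \cdot 10\right) - 505\right)^{2} = \left(\left(-2 + \frac{1}{5} \cdot 10\right) - 505\right)^{2} = \left(\left(-2 + 2\right) - 505\right)^{2} = \left(0 - 505\right)^{2} = \left(-505\right)^{2} = 255025$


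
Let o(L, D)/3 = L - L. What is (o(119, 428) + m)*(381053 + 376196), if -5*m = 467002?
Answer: -353636797498/5 ≈ -7.0727e+10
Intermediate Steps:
m = -467002/5 (m = -1/5*467002 = -467002/5 ≈ -93400.)
o(L, D) = 0 (o(L, D) = 3*(L - L) = 3*0 = 0)
(o(119, 428) + m)*(381053 + 376196) = (0 - 467002/5)*(381053 + 376196) = -467002/5*757249 = -353636797498/5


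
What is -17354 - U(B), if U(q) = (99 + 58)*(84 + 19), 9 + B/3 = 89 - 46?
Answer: -33525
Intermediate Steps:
B = 102 (B = -27 + 3*(89 - 46) = -27 + 3*43 = -27 + 129 = 102)
U(q) = 16171 (U(q) = 157*103 = 16171)
-17354 - U(B) = -17354 - 1*16171 = -17354 - 16171 = -33525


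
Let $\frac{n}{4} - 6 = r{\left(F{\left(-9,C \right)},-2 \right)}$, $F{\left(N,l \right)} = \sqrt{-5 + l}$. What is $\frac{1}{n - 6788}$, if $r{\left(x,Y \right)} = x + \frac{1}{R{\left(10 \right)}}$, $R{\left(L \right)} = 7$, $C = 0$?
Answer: $- \frac{20713}{140091141} - \frac{49 i \sqrt{5}}{560364564} \approx -0.00014785 - 1.9553 \cdot 10^{-7} i$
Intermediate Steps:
$r{\left(x,Y \right)} = \frac{1}{7} + x$ ($r{\left(x,Y \right)} = x + \frac{1}{7} = \frac{1}{7} + x$)
$n = \frac{172}{7} + 4 i \sqrt{5}$ ($n = 24 + 4 \left(\frac{1}{7} + \sqrt{-5 + 0}\right) = 24 + 4 \left(\frac{1}{7} + \sqrt{-5}\right) = 24 + 4 \left(\frac{1}{7} + i \sqrt{5}\right) = 24 + \left(\frac{4}{7} + 4 i \sqrt{5}\right) = \frac{172}{7} + 4 i \sqrt{5} \approx 24.571 + 8.9443 i$)
$\frac{1}{n - 6788} = \frac{1}{\left(\frac{172}{7} + 4 i \sqrt{5}\right) - 6788} = \frac{1}{- \frac{47344}{7} + 4 i \sqrt{5}}$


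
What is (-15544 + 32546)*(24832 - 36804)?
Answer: -203547944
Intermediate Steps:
(-15544 + 32546)*(24832 - 36804) = 17002*(-11972) = -203547944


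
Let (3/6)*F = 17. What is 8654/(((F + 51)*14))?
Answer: 4327/595 ≈ 7.2723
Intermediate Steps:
F = 34 (F = 2*17 = 34)
8654/(((F + 51)*14)) = 8654/(((34 + 51)*14)) = 8654/((85*14)) = 8654/1190 = 8654*(1/1190) = 4327/595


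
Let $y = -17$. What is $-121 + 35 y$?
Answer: $-716$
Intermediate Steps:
$-121 + 35 y = -121 + 35 \left(-17\right) = -121 - 595 = -716$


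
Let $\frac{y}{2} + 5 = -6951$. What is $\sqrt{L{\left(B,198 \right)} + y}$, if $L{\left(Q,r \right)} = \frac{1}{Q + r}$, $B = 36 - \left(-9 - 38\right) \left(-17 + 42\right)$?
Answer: $\frac{i \sqrt{27619227863}}{1409} \approx 117.95 i$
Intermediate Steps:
$y = -13912$ ($y = -10 + 2 \left(-6951\right) = -10 - 13902 = -13912$)
$B = 1211$ ($B = 36 - \left(-47\right) 25 = 36 - -1175 = 36 + 1175 = 1211$)
$\sqrt{L{\left(B,198 \right)} + y} = \sqrt{\frac{1}{1211 + 198} - 13912} = \sqrt{\frac{1}{1409} - 13912} = \sqrt{- \frac{19602007}{1409}} = \frac{i \sqrt{27619227863}}{1409}$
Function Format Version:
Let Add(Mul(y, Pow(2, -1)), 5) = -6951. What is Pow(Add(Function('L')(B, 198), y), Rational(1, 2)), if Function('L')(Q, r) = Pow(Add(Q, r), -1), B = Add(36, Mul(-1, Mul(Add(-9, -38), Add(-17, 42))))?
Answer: Mul(Rational(1, 1409), I, Pow(27619227863, Rational(1, 2))) ≈ Mul(117.95, I)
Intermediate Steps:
y = -13912 (y = Add(-10, Mul(2, -6951)) = Add(-10, -13902) = -13912)
B = 1211 (B = Add(36, Mul(-1, Mul(-47, 25))) = Add(36, Mul(-1, -1175)) = Add(36, 1175) = 1211)
Pow(Add(Function('L')(B, 198), y), Rational(1, 2)) = Pow(Add(Pow(Add(1211, 198), -1), -13912), Rational(1, 2)) = Pow(Add(Pow(1409, -1), -13912), Rational(1, 2)) = Pow(Add(Rational(1, 1409), -13912), Rational(1, 2)) = Pow(Rational(-19602007, 1409), Rational(1, 2)) = Mul(Rational(1, 1409), I, Pow(27619227863, Rational(1, 2)))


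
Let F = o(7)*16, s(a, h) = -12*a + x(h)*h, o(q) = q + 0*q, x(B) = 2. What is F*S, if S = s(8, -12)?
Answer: -13440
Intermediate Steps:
o(q) = q (o(q) = q + 0 = q)
s(a, h) = -12*a + 2*h
F = 112 (F = 7*16 = 112)
S = -120 (S = -12*8 + 2*(-12) = -96 - 24 = -120)
F*S = 112*(-120) = -13440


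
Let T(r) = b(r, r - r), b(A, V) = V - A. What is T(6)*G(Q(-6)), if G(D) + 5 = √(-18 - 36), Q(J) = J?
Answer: 30 - 18*I*√6 ≈ 30.0 - 44.091*I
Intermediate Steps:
T(r) = -r (T(r) = (r - r) - r = 0 - r = -r)
G(D) = -5 + 3*I*√6 (G(D) = -5 + √(-18 - 36) = -5 + √(-54) = -5 + 3*I*√6)
T(6)*G(Q(-6)) = (-1*6)*(-5 + 3*I*√6) = -6*(-5 + 3*I*√6) = 30 - 18*I*√6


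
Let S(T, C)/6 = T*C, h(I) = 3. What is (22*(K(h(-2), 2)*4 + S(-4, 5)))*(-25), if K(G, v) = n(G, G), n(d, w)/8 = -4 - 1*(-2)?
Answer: 101200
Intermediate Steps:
n(d, w) = -16 (n(d, w) = 8*(-4 - 1*(-2)) = 8*(-4 + 2) = 8*(-2) = -16)
K(G, v) = -16
S(T, C) = 6*C*T (S(T, C) = 6*(T*C) = 6*(C*T) = 6*C*T)
(22*(K(h(-2), 2)*4 + S(-4, 5)))*(-25) = (22*(-16*4 + 6*5*(-4)))*(-25) = (22*(-64 - 120))*(-25) = (22*(-184))*(-25) = -4048*(-25) = 101200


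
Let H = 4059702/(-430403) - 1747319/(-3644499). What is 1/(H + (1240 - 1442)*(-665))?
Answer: 1568603303097/210696438176480269 ≈ 7.4448e-6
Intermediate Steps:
H = -14043528539741/1568603303097 (H = 4059702*(-1/430403) - 1747319*(-1/3644499) = -4059702/430403 + 1747319/3644499 = -14043528539741/1568603303097 ≈ -8.9529)
1/(H + (1240 - 1442)*(-665)) = 1/(-14043528539741/1568603303097 + (1240 - 1442)*(-665)) = 1/(-14043528539741/1568603303097 - 202*(-665)) = 1/(-14043528539741/1568603303097 + 134330) = 1/(210696438176480269/1568603303097) = 1568603303097/210696438176480269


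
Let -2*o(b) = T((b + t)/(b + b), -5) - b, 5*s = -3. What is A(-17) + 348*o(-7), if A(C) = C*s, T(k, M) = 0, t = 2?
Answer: -6039/5 ≈ -1207.8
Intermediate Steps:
s = -⅗ (s = (⅕)*(-3) = -⅗ ≈ -0.60000)
A(C) = -3*C/5 (A(C) = C*(-⅗) = -3*C/5)
o(b) = b/2 (o(b) = -(0 - b)/2 = -(-1)*b/2 = b/2)
A(-17) + 348*o(-7) = -⅗*(-17) + 348*((½)*(-7)) = 51/5 + 348*(-7/2) = 51/5 - 1218 = -6039/5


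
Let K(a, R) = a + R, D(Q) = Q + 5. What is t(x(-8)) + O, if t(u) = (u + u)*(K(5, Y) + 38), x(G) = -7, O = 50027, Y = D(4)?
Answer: 49299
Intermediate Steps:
D(Q) = 5 + Q
Y = 9 (Y = 5 + 4 = 9)
K(a, R) = R + a
t(u) = 104*u (t(u) = (u + u)*((9 + 5) + 38) = (2*u)*(14 + 38) = (2*u)*52 = 104*u)
t(x(-8)) + O = 104*(-7) + 50027 = -728 + 50027 = 49299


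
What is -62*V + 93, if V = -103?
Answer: 6479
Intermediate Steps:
-62*V + 93 = -62*(-103) + 93 = 6386 + 93 = 6479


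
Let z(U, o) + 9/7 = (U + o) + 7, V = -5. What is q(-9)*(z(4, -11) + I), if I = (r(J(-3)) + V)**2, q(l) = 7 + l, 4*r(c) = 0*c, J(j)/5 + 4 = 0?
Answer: -332/7 ≈ -47.429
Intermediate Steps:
J(j) = -20 (J(j) = -20 + 5*0 = -20 + 0 = -20)
r(c) = 0 (r(c) = (0*c)/4 = (1/4)*0 = 0)
z(U, o) = 40/7 + U + o (z(U, o) = -9/7 + ((U + o) + 7) = -9/7 + (7 + U + o) = 40/7 + U + o)
I = 25 (I = (0 - 5)**2 = (-5)**2 = 25)
q(-9)*(z(4, -11) + I) = (7 - 9)*((40/7 + 4 - 11) + 25) = -2*(-9/7 + 25) = -2*166/7 = -332/7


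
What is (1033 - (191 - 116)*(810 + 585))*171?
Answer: -17714232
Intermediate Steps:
(1033 - (191 - 116)*(810 + 585))*171 = (1033 - 75*1395)*171 = (1033 - 1*104625)*171 = (1033 - 104625)*171 = -103592*171 = -17714232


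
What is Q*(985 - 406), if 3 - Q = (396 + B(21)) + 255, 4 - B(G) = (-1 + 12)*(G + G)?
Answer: -110010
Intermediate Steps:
B(G) = 4 - 22*G (B(G) = 4 - (-1 + 12)*(G + G) = 4 - 11*2*G = 4 - 22*G)
Q = -190 (Q = 3 - ((396 + (4 - 22*21)) + 255) = 3 - ((396 + (4 - 462)) + 255) = 3 - ((396 - 458) + 255) = 3 - (-62 + 255) = 3 - 1*193 = 3 - 193 = -190)
Q*(985 - 406) = -190*(985 - 406) = -190*579 = -110010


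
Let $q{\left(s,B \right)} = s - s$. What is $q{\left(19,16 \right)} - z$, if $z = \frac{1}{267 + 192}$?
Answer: $- \frac{1}{459} \approx -0.0021787$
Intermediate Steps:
$q{\left(s,B \right)} = 0$
$z = \frac{1}{459} \approx 0.0021787$
$q{\left(19,16 \right)} - z = 0 - \frac{1}{459} = - \frac{1}{459}$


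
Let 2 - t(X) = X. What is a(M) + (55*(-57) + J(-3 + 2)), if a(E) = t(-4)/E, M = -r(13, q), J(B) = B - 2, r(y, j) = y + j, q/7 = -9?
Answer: -78447/25 ≈ -3137.9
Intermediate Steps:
q = -63 (q = 7*(-9) = -63)
r(y, j) = j + y
t(X) = 2 - X
J(B) = -2 + B
M = 50 (M = -(-63 + 13) = -1*(-50) = 50)
a(E) = 6/E (a(E) = (2 - 1*(-4))/E = (2 + 4)/E = 6/E)
a(M) + (55*(-57) + J(-3 + 2)) = 6/50 + (55*(-57) + (-2 + (-3 + 2))) = 6*(1/50) + (-3135 + (-2 - 1)) = 3/25 + (-3135 - 3) = 3/25 - 3138 = -78447/25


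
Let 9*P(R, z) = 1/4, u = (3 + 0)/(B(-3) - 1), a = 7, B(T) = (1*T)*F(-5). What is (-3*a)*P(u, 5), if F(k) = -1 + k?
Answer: -7/12 ≈ -0.58333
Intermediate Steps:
B(T) = -6*T (B(T) = (1*T)*(-1 - 5) = T*(-6) = -6*T)
u = 3/17 (u = (3 + 0)/(-6*(-3) - 1) = 3/(18 - 1) = 3/17 ≈ 0.17647)
P(R, z) = 1/36 (P(R, z) = (⅑)/4 = (⅑)*(¼) = 1/36)
(-3*a)*P(u, 5) = -3*7*(1/36) = -21*1/36 = -7/12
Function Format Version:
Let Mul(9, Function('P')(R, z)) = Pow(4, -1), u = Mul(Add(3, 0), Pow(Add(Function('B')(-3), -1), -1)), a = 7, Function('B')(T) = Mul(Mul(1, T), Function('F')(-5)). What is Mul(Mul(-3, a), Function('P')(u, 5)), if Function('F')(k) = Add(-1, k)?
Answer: Rational(-7, 12) ≈ -0.58333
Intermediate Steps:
Function('B')(T) = Mul(-6, T) (Function('B')(T) = Mul(Mul(1, T), Add(-1, -5)) = Mul(T, -6) = Mul(-6, T))
u = Rational(3, 17) (u = Mul(Add(3, 0), Pow(Add(Mul(-6, -3), -1), -1)) = Mul(3, Pow(Add(18, -1), -1)) = Mul(3, Pow(17, -1)) = Mul(3, Rational(1, 17)) = Rational(3, 17) ≈ 0.17647)
Function('P')(R, z) = Rational(1, 36) (Function('P')(R, z) = Mul(Rational(1, 9), Pow(4, -1)) = Mul(Rational(1, 9), Rational(1, 4)) = Rational(1, 36))
Mul(Mul(-3, a), Function('P')(u, 5)) = Mul(Mul(-3, 7), Rational(1, 36)) = Mul(-21, Rational(1, 36)) = Rational(-7, 12)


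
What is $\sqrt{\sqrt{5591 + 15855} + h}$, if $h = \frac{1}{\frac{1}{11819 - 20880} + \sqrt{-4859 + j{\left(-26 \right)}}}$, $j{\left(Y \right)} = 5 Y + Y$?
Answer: $\frac{\sqrt{-1619260991894 + 73580701095649649664 \sqrt{21446} - 14672123847551534 i \sqrt{5015}}}{8577919392} \approx 12.101 - 0.00058344 i$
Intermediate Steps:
$j{\left(Y \right)} = 6 Y$
$h = \frac{1}{- \frac{1}{9061} + i \sqrt{5015}}$ ($h = \frac{1}{\frac{1}{11819 - 20880} + \sqrt{-4859 + 6 \left(-26\right)}} = \frac{1}{\frac{1}{-9061} + \sqrt{-4859 - 156}} = \frac{1}{- \frac{1}{9061} + \sqrt{-5015}} = \frac{1}{- \frac{1}{9061} + i \sqrt{5015}} \approx -2.0 \cdot 10^{-8} - 0.014121 i$)
$\sqrt{\sqrt{5591 + 15855} + h} = \sqrt{\sqrt{5591 + 15855} - \left(\frac{9061}{411740130816} + \frac{82101721 i \sqrt{5015}}{411740130816}\right)} = \sqrt{\sqrt{21446} - \left(\frac{9061}{411740130816} + \frac{82101721 i \sqrt{5015}}{411740130816}\right)} = \sqrt{- \frac{9061}{411740130816} + \sqrt{21446} - \frac{82101721 i \sqrt{5015}}{411740130816}}$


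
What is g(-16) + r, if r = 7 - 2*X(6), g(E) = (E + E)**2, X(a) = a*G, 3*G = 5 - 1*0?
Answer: 1011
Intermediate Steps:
G = 5/3 (G = (5 - 1*0)/3 = (5 + 0)/3 = (1/3)*5 = 5/3 ≈ 1.6667)
X(a) = 5*a/3 (X(a) = a*(5/3) = 5*a/3)
g(E) = 4*E**2 (g(E) = (2*E)**2 = 4*E**2)
r = -13 (r = 7 - 10*6/3 = 7 - 2*10 = 7 - 20 = -13)
g(-16) + r = 4*(-16)**2 - 13 = 4*256 - 13 = 1024 - 13 = 1011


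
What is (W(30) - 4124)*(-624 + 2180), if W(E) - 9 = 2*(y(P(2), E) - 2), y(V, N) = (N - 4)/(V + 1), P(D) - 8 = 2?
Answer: -70419892/11 ≈ -6.4018e+6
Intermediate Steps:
P(D) = 10 (P(D) = 8 + 2 = 10)
y(V, N) = (-4 + N)/(1 + V)
W(E) = 47/11 + 2*E/11 (W(E) = 9 + 2*((-4 + E)/(1 + 10) - 2) = 9 + 2*((-4 + E)/11 - 2) = 9 + 2*((-4/11 + E/11) - 2) = 9 + 2*(-26/11 + E/11) = 9 + (-52/11 + 2*E/11) = 47/11 + 2*E/11)
(W(30) - 4124)*(-624 + 2180) = ((47/11 + (2/11)*30) - 4124)*(-624 + 2180) = ((47/11 + 60/11) - 4124)*1556 = (107/11 - 4124)*1556 = -45257/11*1556 = -70419892/11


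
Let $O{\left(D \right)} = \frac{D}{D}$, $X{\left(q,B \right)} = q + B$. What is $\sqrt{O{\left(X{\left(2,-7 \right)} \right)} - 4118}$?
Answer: $i \sqrt{4117} \approx 64.164 i$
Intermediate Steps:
$X{\left(q,B \right)} = B + q$
$O{\left(D \right)} = 1$
$\sqrt{O{\left(X{\left(2,-7 \right)} \right)} - 4118} = \sqrt{1 - 4118} = \sqrt{-4117} = i \sqrt{4117}$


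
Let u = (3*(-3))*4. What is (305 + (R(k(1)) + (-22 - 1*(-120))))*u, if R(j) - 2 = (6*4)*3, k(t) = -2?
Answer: -17172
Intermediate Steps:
u = -36 (u = -9*4 = -36)
R(j) = 74 (R(j) = 2 + (6*4)*3 = 2 + 24*3 = 2 + 72 = 74)
(305 + (R(k(1)) + (-22 - 1*(-120))))*u = (305 + (74 + (-22 - 1*(-120))))*(-36) = (305 + (74 + (-22 + 120)))*(-36) = (305 + (74 + 98))*(-36) = (305 + 172)*(-36) = 477*(-36) = -17172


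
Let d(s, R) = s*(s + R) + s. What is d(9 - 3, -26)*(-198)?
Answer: 22572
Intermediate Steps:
d(s, R) = s + s*(R + s) (d(s, R) = s*(R + s) + s = s + s*(R + s))
d(9 - 3, -26)*(-198) = ((9 - 3)*(1 - 26 + (9 - 3)))*(-198) = (6*(1 - 26 + 6))*(-198) = (6*(-19))*(-198) = -114*(-198) = 22572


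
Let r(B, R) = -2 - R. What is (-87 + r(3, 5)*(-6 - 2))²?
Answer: 961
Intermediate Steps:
(-87 + r(3, 5)*(-6 - 2))² = (-87 + (-2 - 1*5)*(-6 - 2))² = (-87 + (-2 - 5)*(-8))² = (-87 - 7*(-8))² = (-87 + 56)² = (-31)² = 961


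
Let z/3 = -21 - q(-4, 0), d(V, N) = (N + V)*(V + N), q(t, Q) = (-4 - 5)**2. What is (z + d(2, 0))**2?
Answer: 91204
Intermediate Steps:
q(t, Q) = 81 (q(t, Q) = (-9)**2 = 81)
d(V, N) = (N + V)**2 (d(V, N) = (N + V)*(N + V) = (N + V)**2)
z = -306 (z = 3*(-21 - 1*81) = 3*(-21 - 81) = 3*(-102) = -306)
(z + d(2, 0))**2 = (-306 + (0 + 2)**2)**2 = (-306 + 2**2)**2 = (-306 + 4)**2 = (-302)**2 = 91204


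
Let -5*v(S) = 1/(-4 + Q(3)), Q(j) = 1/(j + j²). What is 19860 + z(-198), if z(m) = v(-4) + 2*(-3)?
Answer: 4665702/235 ≈ 19854.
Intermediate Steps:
v(S) = 12/235 (v(S) = -1/(5*(-4 + 1/(3*(1 + 3)))) = -1/(5*(-4 + (⅓)/4)) = -1/(5*(-4 + (⅓)*(¼))) = -1/(5*(-4 + 1/12)) = -1/(5*(-47/12)) = -⅕*(-12/47) = 12/235)
z(m) = -1398/235 (z(m) = 12/235 + 2*(-3) = 12/235 - 6 = -1398/235)
19860 + z(-198) = 19860 - 1398/235 = 4665702/235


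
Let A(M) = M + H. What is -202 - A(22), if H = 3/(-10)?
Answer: -2237/10 ≈ -223.70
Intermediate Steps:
H = -3/10 (H = 3*(-⅒) = -3/10 ≈ -0.30000)
A(M) = -3/10 + M (A(M) = M - 3/10 = -3/10 + M)
-202 - A(22) = -202 - (-3/10 + 22) = -202 - 1*217/10 = -202 - 217/10 = -2237/10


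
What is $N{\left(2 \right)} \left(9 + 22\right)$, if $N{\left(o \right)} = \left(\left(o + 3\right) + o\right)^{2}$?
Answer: $1519$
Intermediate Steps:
$N{\left(o \right)} = \left(3 + 2 o\right)^{2}$ ($N{\left(o \right)} = \left(\left(3 + o\right) + o\right)^{2} = \left(3 + 2 o\right)^{2}$)
$N{\left(2 \right)} \left(9 + 22\right) = \left(3 + 2 \cdot 2\right)^{2} \left(9 + 22\right) = \left(3 + 4\right)^{2} \cdot 31 = 7^{2} \cdot 31 = 49 \cdot 31 = 1519$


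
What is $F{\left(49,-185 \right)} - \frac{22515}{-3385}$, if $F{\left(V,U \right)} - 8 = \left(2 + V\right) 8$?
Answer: $\frac{286135}{677} \approx 422.65$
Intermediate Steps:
$F{\left(V,U \right)} = 24 + 8 V$ ($F{\left(V,U \right)} = 8 + \left(2 + V\right) 8 = 8 + \left(16 + 8 V\right) = 24 + 8 V$)
$F{\left(49,-185 \right)} - \frac{22515}{-3385} = \left(24 + 8 \cdot 49\right) - \frac{22515}{-3385} = \left(24 + 392\right) - - \frac{4503}{677} = 416 + \frac{4503}{677} = \frac{286135}{677}$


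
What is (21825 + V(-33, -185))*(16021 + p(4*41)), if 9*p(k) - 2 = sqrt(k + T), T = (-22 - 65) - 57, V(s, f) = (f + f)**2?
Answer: 22886716475/9 + 317450*sqrt(5)/9 ≈ 2.5430e+9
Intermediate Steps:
V(s, f) = 4*f**2 (V(s, f) = (2*f)**2 = 4*f**2)
T = -144 (T = -87 - 57 = -144)
p(k) = 2/9 + sqrt(-144 + k)/9 (p(k) = 2/9 + sqrt(k - 144)/9 = 2/9 + sqrt(-144 + k)/9)
(21825 + V(-33, -185))*(16021 + p(4*41)) = (21825 + 4*(-185)**2)*(16021 + (2/9 + sqrt(-144 + 4*41)/9)) = (21825 + 4*34225)*(16021 + (2/9 + sqrt(-144 + 164)/9)) = (21825 + 136900)*(16021 + (2/9 + sqrt(20)/9)) = 158725*(16021 + (2/9 + (2*sqrt(5))/9)) = 158725*(16021 + (2/9 + 2*sqrt(5)/9)) = 158725*(144191/9 + 2*sqrt(5)/9) = 22886716475/9 + 317450*sqrt(5)/9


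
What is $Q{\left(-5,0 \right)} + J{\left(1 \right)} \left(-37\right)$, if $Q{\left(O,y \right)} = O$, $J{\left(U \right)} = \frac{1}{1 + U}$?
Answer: $- \frac{47}{2} \approx -23.5$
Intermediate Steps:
$Q{\left(-5,0 \right)} + J{\left(1 \right)} \left(-37\right) = -5 + \frac{1}{1 + 1} \left(-37\right) = -5 + \frac{1}{2} \left(-37\right) = -5 - \frac{37}{2} = - \frac{47}{2}$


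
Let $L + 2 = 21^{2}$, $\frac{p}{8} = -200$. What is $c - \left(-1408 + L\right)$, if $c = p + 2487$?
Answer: $1856$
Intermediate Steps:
$p = -1600$ ($p = 8 \left(-200\right) = -1600$)
$L = 439$ ($L = -2 + 21^{2} = -2 + 441 = 439$)
$c = 887$ ($c = -1600 + 2487 = 887$)
$c - \left(-1408 + L\right) = 887 + \left(1408 - 439\right) = 887 + 969 = 1856$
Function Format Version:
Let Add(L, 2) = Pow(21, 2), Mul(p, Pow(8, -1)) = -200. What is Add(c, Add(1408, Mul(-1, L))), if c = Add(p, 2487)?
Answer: 1856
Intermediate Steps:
p = -1600 (p = Mul(8, -200) = -1600)
L = 439 (L = Add(-2, Pow(21, 2)) = Add(-2, 441) = 439)
c = 887 (c = Add(-1600, 2487) = 887)
Add(c, Add(1408, Mul(-1, L))) = Add(887, Add(1408, Mul(-1, 439))) = Add(887, Add(1408, -439)) = Add(887, 969) = 1856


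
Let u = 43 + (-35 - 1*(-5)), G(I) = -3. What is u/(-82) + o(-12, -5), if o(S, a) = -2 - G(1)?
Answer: 69/82 ≈ 0.84146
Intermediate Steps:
u = 13 (u = 43 + (-35 + 5) = 43 - 30 = 13)
o(S, a) = 1 (o(S, a) = -2 - 1*(-3) = -2 + 3 = 1)
u/(-82) + o(-12, -5) = 13/(-82) + 1 = 13*(-1/82) + 1 = -13/82 + 1 = 69/82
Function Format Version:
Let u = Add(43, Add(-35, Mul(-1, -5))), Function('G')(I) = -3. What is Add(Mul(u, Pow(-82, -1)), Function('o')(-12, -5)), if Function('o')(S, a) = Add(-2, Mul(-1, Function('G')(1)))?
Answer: Rational(69, 82) ≈ 0.84146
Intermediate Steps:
u = 13 (u = Add(43, Add(-35, 5)) = Add(43, -30) = 13)
Function('o')(S, a) = 1 (Function('o')(S, a) = Add(-2, Mul(-1, -3)) = Add(-2, 3) = 1)
Add(Mul(u, Pow(-82, -1)), Function('o')(-12, -5)) = Add(Mul(13, Pow(-82, -1)), 1) = Add(Mul(13, Rational(-1, 82)), 1) = Add(Rational(-13, 82), 1) = Rational(69, 82)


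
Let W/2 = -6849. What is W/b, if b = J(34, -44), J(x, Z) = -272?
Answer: 6849/136 ≈ 50.360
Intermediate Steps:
W = -13698 (W = 2*(-6849) = -13698)
b = -272
W/b = -13698/(-272) = -13698*(-1/272) = 6849/136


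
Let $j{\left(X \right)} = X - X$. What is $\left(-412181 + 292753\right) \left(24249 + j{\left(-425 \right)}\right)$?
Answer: $-2896009572$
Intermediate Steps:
$j{\left(X \right)} = 0$
$\left(-412181 + 292753\right) \left(24249 + j{\left(-425 \right)}\right) = \left(-412181 + 292753\right) \left(24249 + 0\right) = \left(-119428\right) 24249 = -2896009572$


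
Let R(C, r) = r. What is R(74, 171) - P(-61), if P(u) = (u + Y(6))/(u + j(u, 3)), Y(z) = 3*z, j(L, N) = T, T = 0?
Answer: 10388/61 ≈ 170.30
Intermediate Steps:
j(L, N) = 0
P(u) = (18 + u)/u (P(u) = (u + 3*6)/(u + 0) = (u + 18)/u = (18 + u)/u)
R(74, 171) - P(-61) = 171 - (18 - 61)/(-61) = 171 - (-1)*(-43)/61 = 171 - 1*43/61 = 171 - 43/61 = 10388/61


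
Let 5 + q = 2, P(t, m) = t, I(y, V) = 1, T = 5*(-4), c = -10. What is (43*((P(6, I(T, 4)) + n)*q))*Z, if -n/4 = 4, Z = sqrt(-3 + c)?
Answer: 1290*I*sqrt(13) ≈ 4651.2*I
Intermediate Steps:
T = -20
Z = I*sqrt(13) (Z = sqrt(-3 - 10) = sqrt(-13) = I*sqrt(13) ≈ 3.6056*I)
q = -3 (q = -5 + 2 = -3)
n = -16 (n = -4*4 = -16)
(43*((P(6, I(T, 4)) + n)*q))*Z = (43*((6 - 16)*(-3)))*(I*sqrt(13)) = (43*(-10*(-3)))*(I*sqrt(13)) = (43*30)*(I*sqrt(13)) = 1290*(I*sqrt(13)) = 1290*I*sqrt(13)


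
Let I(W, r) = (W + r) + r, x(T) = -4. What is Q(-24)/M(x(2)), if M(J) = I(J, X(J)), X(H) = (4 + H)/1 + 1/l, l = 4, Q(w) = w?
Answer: 48/7 ≈ 6.8571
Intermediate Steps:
X(H) = 17/4 + H (X(H) = (4 + H)/1 + 1/4 = (4 + H)*1 + 1*(¼) = (4 + H) + ¼ = 17/4 + H)
I(W, r) = W + 2*r
M(J) = 17/2 + 3*J (M(J) = J + 2*(17/4 + J) = J + (17/2 + 2*J) = 17/2 + 3*J)
Q(-24)/M(x(2)) = -24/(17/2 + 3*(-4)) = -24/(17/2 - 12) = -24/(-7/2) = -24*(-2/7) = 48/7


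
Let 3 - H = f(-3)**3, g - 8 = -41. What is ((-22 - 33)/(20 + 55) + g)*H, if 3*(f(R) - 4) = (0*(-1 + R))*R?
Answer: 30866/15 ≈ 2057.7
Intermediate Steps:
g = -33 (g = 8 - 41 = -33)
f(R) = 4 (f(R) = 4 + ((0*(-1 + R))*R)/3 = 4 + (0*R)/3 = 4 + (1/3)*0 = 4 + 0 = 4)
H = -61 (H = 3 - 1*4**3 = 3 - 1*64 = 3 - 64 = -61)
((-22 - 33)/(20 + 55) + g)*H = ((-22 - 33)/(20 + 55) - 33)*(-61) = (-55/75 - 33)*(-61) = (-55*1/75 - 33)*(-61) = (-11/15 - 33)*(-61) = -506/15*(-61) = 30866/15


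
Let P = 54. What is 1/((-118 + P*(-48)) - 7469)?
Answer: -1/10179 ≈ -9.8241e-5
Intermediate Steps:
1/((-118 + P*(-48)) - 7469) = 1/((-118 + 54*(-48)) - 7469) = 1/((-118 - 2592) - 7469) = 1/(-2710 - 7469) = 1/(-10179) = -1/10179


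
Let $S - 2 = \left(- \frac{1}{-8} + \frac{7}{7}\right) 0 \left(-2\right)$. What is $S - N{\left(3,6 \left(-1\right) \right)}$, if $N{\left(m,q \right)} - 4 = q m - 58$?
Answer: $74$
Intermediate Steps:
$N{\left(m,q \right)} = -54 + m q$ ($N{\left(m,q \right)} = 4 + \left(q m - 58\right) = 4 + \left(m q - 58\right) = 4 + \left(-58 + m q\right) = -54 + m q$)
$S = 2$ ($S = 2 + \left(- \frac{1}{-8} + \frac{7}{7}\right) 0 \left(-2\right) = 2 + \left(\left(-1\right) \left(- \frac{1}{8}\right) + 7 \cdot \frac{1}{7}\right) 0 \left(-2\right) = 2 + \left(\frac{1}{8} + 1\right) 0 \left(-2\right) = 2 + \frac{9}{8} \cdot 0 \left(-2\right) = 2 + 0 \left(-2\right) = 2 + 0 = 2$)
$S - N{\left(3,6 \left(-1\right) \right)} = 2 - \left(-54 + 3 \cdot 6 \left(-1\right)\right) = 2 - \left(-54 + 3 \left(-6\right)\right) = 2 - \left(-54 - 18\right) = 2 - -72 = 2 + 72 = 74$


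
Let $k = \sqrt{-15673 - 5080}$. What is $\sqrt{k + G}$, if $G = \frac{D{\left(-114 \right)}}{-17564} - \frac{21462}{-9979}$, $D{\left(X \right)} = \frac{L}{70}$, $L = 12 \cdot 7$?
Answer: $\frac{\sqrt{412924157127660870 + 191999863284852100 i \sqrt{20753}}}{438177890} \approx 8.5506 + 8.4239 i$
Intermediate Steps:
$L = 84$
$k = i \sqrt{20753}$ ($k = \sqrt{-20753} = i \sqrt{20753} \approx 144.06 i$)
$D{\left(X \right)} = \frac{6}{5}$ ($D{\left(X \right)} = \frac{84}{70} = 84 \cdot \frac{1}{70} = \frac{6}{5}$)
$G = \frac{942366483}{438177890}$ ($G = \frac{6}{5 \left(-17564\right)} - \frac{21462}{-9979} = \frac{6}{5} \left(- \frac{1}{17564}\right) - - \frac{21462}{9979} = - \frac{3}{43910} + \frac{21462}{9979} = \frac{942366483}{438177890} \approx 2.1507$)
$\sqrt{k + G} = \sqrt{i \sqrt{20753} + \frac{942366483}{438177890}} = \sqrt{\frac{942366483}{438177890} + i \sqrt{20753}}$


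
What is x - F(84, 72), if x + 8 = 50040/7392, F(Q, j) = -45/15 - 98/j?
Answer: 4339/1386 ≈ 3.1306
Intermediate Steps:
F(Q, j) = -3 - 98/j (F(Q, j) = -45*1/15 - 98/j = -3 - 98/j)
x = -379/308 (x = -8 + 50040/7392 = -8 + 50040*(1/7392) = -8 + 2085/308 = -379/308 ≈ -1.2305)
x - F(84, 72) = -379/308 - (-3 - 98/72) = -379/308 - (-3 - 98*1/72) = -379/308 - (-3 - 49/36) = -379/308 - 1*(-157/36) = -379/308 + 157/36 = 4339/1386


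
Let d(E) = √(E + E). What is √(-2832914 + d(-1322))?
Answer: √(-2832914 + 2*I*√661) ≈ 0.02 + 1683.1*I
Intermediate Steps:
d(E) = √2*√E (d(E) = √(2*E) = √2*√E)
√(-2832914 + d(-1322)) = √(-2832914 + √2*√(-1322)) = √(-2832914 + √2*(I*√1322)) = √(-2832914 + 2*I*√661)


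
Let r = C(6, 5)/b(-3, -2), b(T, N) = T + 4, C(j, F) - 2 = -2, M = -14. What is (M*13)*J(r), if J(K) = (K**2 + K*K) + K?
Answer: 0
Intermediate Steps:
C(j, F) = 0 (C(j, F) = 2 - 2 = 0)
b(T, N) = 4 + T
r = 0 (r = 0/(4 - 3) = 0/1 = 0*1 = 0)
J(K) = K + 2*K**2 (J(K) = (K**2 + K**2) + K = 2*K**2 + K = K + 2*K**2)
(M*13)*J(r) = (-14*13)*(0*(1 + 2*0)) = -0*(1 + 0) = -0 = -182*0 = 0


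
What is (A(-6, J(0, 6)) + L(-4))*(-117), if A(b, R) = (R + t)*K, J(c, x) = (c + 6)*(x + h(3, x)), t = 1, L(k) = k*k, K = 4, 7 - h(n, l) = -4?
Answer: -50076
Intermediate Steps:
h(n, l) = 11 (h(n, l) = 7 - 1*(-4) = 7 + 4 = 11)
L(k) = k**2
J(c, x) = (6 + c)*(11 + x) (J(c, x) = (c + 6)*(x + 11) = (6 + c)*(11 + x))
A(b, R) = 4 + 4*R (A(b, R) = (R + 1)*4 = (1 + R)*4 = 4 + 4*R)
(A(-6, J(0, 6)) + L(-4))*(-117) = ((4 + 4*(66 + 6*6 + 11*0 + 0*6)) + (-4)**2)*(-117) = ((4 + 4*(66 + 36 + 0 + 0)) + 16)*(-117) = ((4 + 4*102) + 16)*(-117) = ((4 + 408) + 16)*(-117) = (412 + 16)*(-117) = 428*(-117) = -50076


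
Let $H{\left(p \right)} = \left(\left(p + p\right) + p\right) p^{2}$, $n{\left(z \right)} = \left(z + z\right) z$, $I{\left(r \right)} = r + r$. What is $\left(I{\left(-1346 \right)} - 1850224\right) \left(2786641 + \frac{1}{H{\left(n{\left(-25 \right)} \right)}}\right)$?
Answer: $- \frac{7563591350326172338229}{1464843750} \approx -5.1634 \cdot 10^{12}$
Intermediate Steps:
$I{\left(r \right)} = 2 r$
$n{\left(z \right)} = 2 z^{2}$ ($n{\left(z \right)} = 2 z z = 2 z^{2}$)
$H{\left(p \right)} = 3 p^{3}$ ($H{\left(p \right)} = \left(2 p + p\right) p^{2} = 3 p p^{2} = 3 p^{3}$)
$\left(I{\left(-1346 \right)} - 1850224\right) \left(2786641 + \frac{1}{H{\left(n{\left(-25 \right)} \right)}}\right) = \left(2 \left(-1346\right) - 1850224\right) \left(2786641 + \frac{1}{3 \left(2 \left(-25\right)^{2}\right)^{3}}\right) = \left(-2692 - 1850224\right) \left(2786641 + \frac{1}{3 \left(2 \cdot 625\right)^{3}}\right) = - 1852916 \left(2786641 + \frac{1}{3 \cdot 1250^{3}}\right) = - 1852916 \left(2786641 + \frac{1}{3 \cdot 1953125000}\right) = - 1852916 \left(2786641 + \frac{1}{5859375000}\right) = \left(-1852916\right) \frac{16327974609375001}{5859375000} = - \frac{7563591350326172338229}{1464843750}$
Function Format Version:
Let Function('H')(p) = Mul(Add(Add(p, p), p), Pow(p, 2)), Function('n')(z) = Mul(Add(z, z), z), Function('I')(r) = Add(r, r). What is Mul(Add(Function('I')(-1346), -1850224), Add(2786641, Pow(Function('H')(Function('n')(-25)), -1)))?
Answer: Rational(-7563591350326172338229, 1464843750) ≈ -5.1634e+12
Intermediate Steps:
Function('I')(r) = Mul(2, r)
Function('n')(z) = Mul(2, Pow(z, 2)) (Function('n')(z) = Mul(Mul(2, z), z) = Mul(2, Pow(z, 2)))
Function('H')(p) = Mul(3, Pow(p, 3)) (Function('H')(p) = Mul(Add(Mul(2, p), p), Pow(p, 2)) = Mul(Mul(3, p), Pow(p, 2)) = Mul(3, Pow(p, 3)))
Mul(Add(Function('I')(-1346), -1850224), Add(2786641, Pow(Function('H')(Function('n')(-25)), -1))) = Mul(Add(Mul(2, -1346), -1850224), Add(2786641, Pow(Mul(3, Pow(Mul(2, Pow(-25, 2)), 3)), -1))) = Mul(Add(-2692, -1850224), Add(2786641, Pow(Mul(3, Pow(Mul(2, 625), 3)), -1))) = Mul(-1852916, Add(2786641, Pow(Mul(3, Pow(1250, 3)), -1))) = Mul(-1852916, Add(2786641, Pow(Mul(3, 1953125000), -1))) = Mul(-1852916, Add(2786641, Pow(5859375000, -1))) = Mul(-1852916, Add(2786641, Rational(1, 5859375000))) = Mul(-1852916, Rational(16327974609375001, 5859375000)) = Rational(-7563591350326172338229, 1464843750)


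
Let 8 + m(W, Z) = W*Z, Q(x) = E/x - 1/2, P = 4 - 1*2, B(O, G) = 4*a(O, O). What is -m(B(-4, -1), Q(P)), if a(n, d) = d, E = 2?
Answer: 16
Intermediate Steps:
B(O, G) = 4*O
P = 2 (P = 4 - 2 = 2)
Q(x) = -½ + 2/x (Q(x) = 2/x - 1/2 = 2/x - 1*½ = 2/x - ½ = -½ + 2/x)
m(W, Z) = -8 + W*Z
-m(B(-4, -1), Q(P)) = -(-8 + (4*(-4))*((½)*(4 - 1*2)/2)) = -(-8 - 8*(4 - 2)/2) = -(-8 - 8*2/2) = -(-8 - 16*½) = -(-8 - 8) = -1*(-16) = 16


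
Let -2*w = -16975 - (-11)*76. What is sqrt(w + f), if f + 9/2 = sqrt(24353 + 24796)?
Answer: sqrt(8065 + 3*sqrt(5461)) ≈ 91.031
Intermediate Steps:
f = -9/2 + 3*sqrt(5461) (f = -9/2 + sqrt(24353 + 24796) = -9/2 + sqrt(49149) = -9/2 + 3*sqrt(5461) ≈ 217.20)
w = 16139/2 (w = -(-16975 - (-11)*76)/2 = -(-16975 - 1*(-836))/2 = -(-16975 + 836)/2 = -1/2*(-16139) = 16139/2 ≈ 8069.5)
sqrt(w + f) = sqrt(16139/2 + (-9/2 + 3*sqrt(5461))) = sqrt(8065 + 3*sqrt(5461))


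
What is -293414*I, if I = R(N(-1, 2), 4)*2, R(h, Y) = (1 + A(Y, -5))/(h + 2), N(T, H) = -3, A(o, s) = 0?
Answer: 586828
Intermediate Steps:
R(h, Y) = 1/(2 + h) (R(h, Y) = (1 + 0)/(h + 2) = 1/(2 + h))
I = -2 (I = 2/(2 - 3) = 2/(-1) = -1*2 = -2)
-293414*I = -293414*(-2) = 586828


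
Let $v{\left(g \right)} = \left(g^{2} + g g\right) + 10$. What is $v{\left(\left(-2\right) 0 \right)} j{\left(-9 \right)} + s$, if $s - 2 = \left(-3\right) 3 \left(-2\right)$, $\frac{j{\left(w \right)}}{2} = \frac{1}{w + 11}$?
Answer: $30$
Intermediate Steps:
$j{\left(w \right)} = \frac{2}{11 + w}$ ($j{\left(w \right)} = \frac{2}{w + 11} = \frac{2}{11 + w}$)
$s = 20$ ($s = 2 + \left(-3\right) 3 \left(-2\right) = 2 - -18 = 2 + 18 = 20$)
$v{\left(g \right)} = 10 + 2 g^{2}$ ($v{\left(g \right)} = \left(g^{2} + g^{2}\right) + 10 = 2 g^{2} + 10 = 10 + 2 g^{2}$)
$v{\left(\left(-2\right) 0 \right)} j{\left(-9 \right)} + s = \left(10 + 2 \left(\left(-2\right) 0\right)^{2}\right) \frac{2}{11 - 9} + 20 = \left(10 + 2 \cdot 0^{2}\right) \frac{2}{2} + 20 = \left(10 + 2 \cdot 0\right) 2 \cdot \frac{1}{2} + 20 = \left(10 + 0\right) 1 + 20 = 10 \cdot 1 + 20 = 10 + 20 = 30$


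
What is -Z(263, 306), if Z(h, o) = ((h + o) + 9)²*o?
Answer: -102229704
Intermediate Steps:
Z(h, o) = o*(9 + h + o)² (Z(h, o) = (9 + h + o)²*o = o*(9 + h + o)²)
-Z(263, 306) = -306*(9 + 263 + 306)² = -306*578² = -306*334084 = -1*102229704 = -102229704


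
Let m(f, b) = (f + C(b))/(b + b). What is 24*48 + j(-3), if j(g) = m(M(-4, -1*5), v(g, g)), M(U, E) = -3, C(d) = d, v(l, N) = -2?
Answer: 4613/4 ≈ 1153.3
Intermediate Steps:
m(f, b) = (b + f)/(2*b) (m(f, b) = (f + b)/(b + b) = (b + f)/((2*b)) = (b + f)*(1/(2*b)) = (b + f)/(2*b))
j(g) = 5/4 (j(g) = (1/2)*(-2 - 3)/(-2) = (1/2)*(-1/2)*(-5) = 5/4)
24*48 + j(-3) = 24*48 + 5/4 = 1152 + 5/4 = 4613/4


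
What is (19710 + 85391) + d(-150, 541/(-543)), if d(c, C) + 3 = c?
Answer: 104948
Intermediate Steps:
d(c, C) = -3 + c
(19710 + 85391) + d(-150, 541/(-543)) = (19710 + 85391) + (-3 - 150) = 105101 - 153 = 104948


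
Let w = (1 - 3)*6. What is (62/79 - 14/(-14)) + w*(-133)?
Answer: 126225/79 ≈ 1597.8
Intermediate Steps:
w = -12 (w = -2*6 = -12)
(62/79 - 14/(-14)) + w*(-133) = (62/79 - 14/(-14)) - 12*(-133) = (62*(1/79) - 14*(-1/14)) + 1596 = (62/79 + 1) + 1596 = 141/79 + 1596 = 126225/79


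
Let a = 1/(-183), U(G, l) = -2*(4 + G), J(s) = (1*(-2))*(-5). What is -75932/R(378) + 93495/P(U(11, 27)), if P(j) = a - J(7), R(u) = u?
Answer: -3303227311/346059 ≈ -9545.3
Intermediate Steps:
J(s) = 10 (J(s) = -2*(-5) = 10)
U(G, l) = -8 - 2*G
a = -1/183 ≈ -0.0054645
P(j) = -1831/183 (P(j) = -1/183 - 1*10 = -1/183 - 10 = -1831/183)
-75932/R(378) + 93495/P(U(11, 27)) = -75932/378 + 93495/(-1831/183) = -75932*1/378 + 93495*(-183/1831) = -37966/189 - 17109585/1831 = -3303227311/346059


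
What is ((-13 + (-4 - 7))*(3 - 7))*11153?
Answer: 1070688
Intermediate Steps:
((-13 + (-4 - 7))*(3 - 7))*11153 = ((-13 - 11)*(-4))*11153 = -24*(-4)*11153 = 96*11153 = 1070688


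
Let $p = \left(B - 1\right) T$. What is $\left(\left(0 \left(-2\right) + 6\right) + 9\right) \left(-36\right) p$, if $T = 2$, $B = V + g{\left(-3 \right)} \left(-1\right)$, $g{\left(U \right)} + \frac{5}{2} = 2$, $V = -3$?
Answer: $3780$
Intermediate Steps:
$g{\left(U \right)} = - \frac{1}{2}$ ($g{\left(U \right)} = - \frac{5}{2} + 2 = - \frac{1}{2}$)
$B = - \frac{5}{2}$ ($B = -3 - - \frac{1}{2} = -3 + \frac{1}{2} = - \frac{5}{2} \approx -2.5$)
$p = -7$ ($p = \left(- \frac{5}{2} - 1\right) 2 = \left(- \frac{7}{2}\right) 2 = -7$)
$\left(\left(0 \left(-2\right) + 6\right) + 9\right) \left(-36\right) p = \left(\left(0 \left(-2\right) + 6\right) + 9\right) \left(-36\right) \left(-7\right) = \left(\left(0 + 6\right) + 9\right) \left(-36\right) \left(-7\right) = \left(6 + 9\right) \left(-36\right) \left(-7\right) = 15 \left(-36\right) \left(-7\right) = \left(-540\right) \left(-7\right) = 3780$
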